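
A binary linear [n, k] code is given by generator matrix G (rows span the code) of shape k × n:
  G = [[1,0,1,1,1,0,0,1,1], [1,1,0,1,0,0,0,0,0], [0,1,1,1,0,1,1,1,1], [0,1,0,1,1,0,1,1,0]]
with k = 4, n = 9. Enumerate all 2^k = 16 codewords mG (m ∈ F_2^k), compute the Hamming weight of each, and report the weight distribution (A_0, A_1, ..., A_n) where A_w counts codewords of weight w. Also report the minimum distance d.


Weight distribution: A_0 = 1, A_3 = 2, A_4 = 5, A_5 = 4, A_6 = 2, A_7 = 2. Minimum distance d = 3.

Enumerate all 2^4 = 16 messages m ∈ F_2^4.
For each, compute codeword c = mG in F_2^9, then tally its weight.
  m = 0000 → c = 000000000, weight = 0.
  m = 1000 → c = 101110011, weight = 6.
  m = 0100 → c = 110100000, weight = 3.
  m = 1100 → c = 011010011, weight = 5.
  m = 0010 → c = 011101111, weight = 7.
  m = 1010 → c = 110011100, weight = 5.
  m = 0110 → c = 101001111, weight = 6.
  m = 1110 → c = 000111100, weight = 4.
  m = 0001 → c = 010110110, weight = 5.
  m = 1001 → c = 111000101, weight = 5.
  m = 0101 → c = 100010110, weight = 4.
  m = 1101 → c = 001100101, weight = 4.
  m = 0011 → c = 001011001, weight = 4.
  m = 1011 → c = 100101010, weight = 4.
  m = 0111 → c = 111111001, weight = 7.
  m = 1111 → c = 010001010, weight = 3.
Tally weights:
  weight 0: 1 codewords.
  weight 3: 2 codewords.
  weight 4: 5 codewords.
  weight 5: 4 codewords.
  weight 6: 2 codewords.
  weight 7: 2 codewords.
Minimum distance d = smallest w > 0 with A_w > 0 = 3.
Sanity: Σ A_w = 16 = 2^4 = 16 ✓.


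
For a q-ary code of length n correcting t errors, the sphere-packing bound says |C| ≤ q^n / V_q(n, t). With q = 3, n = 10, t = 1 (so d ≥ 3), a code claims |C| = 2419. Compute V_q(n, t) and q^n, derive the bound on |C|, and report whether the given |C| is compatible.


V_q(n, t) = 21, q^n = 59049, Hamming bound = 2811, |C| = 2419 ≤ bound (satisfied).

Step 1: Compute V_q(n, t) = Σ_{j=0}^1 C(n, j) (q−1)^j.
  j = 0: C(10,0)·(2)^0 = 1·1 = 1.
  j = 1: C(10,1)·(2)^1 = 10·2 = 20.
  V_q(n, t) = 1 + 20 = 21.
Step 2: q^n = 3^10 = 59049.
Step 3: Hamming bound ⌊q^n / V_q(n,t)⌋ = ⌊59049/21⌋ = 2811.
Step 4: Compare |C| = 2419 to 2811: satisfied.
The claimed |C| lies below the Hamming bound.


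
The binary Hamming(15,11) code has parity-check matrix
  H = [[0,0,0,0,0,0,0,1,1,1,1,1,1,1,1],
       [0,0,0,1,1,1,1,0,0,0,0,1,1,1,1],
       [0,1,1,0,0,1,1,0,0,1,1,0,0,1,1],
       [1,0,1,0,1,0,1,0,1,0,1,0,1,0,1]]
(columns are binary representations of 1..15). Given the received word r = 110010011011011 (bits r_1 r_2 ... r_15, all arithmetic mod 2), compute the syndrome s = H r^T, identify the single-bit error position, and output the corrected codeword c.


s = (0, 0, 0, 1)^T, error position = 1, corrected codeword c = 010010011011011

Compute s = H r^T mod 2 one row at a time:
  s_1 = 1 + 1 + 0 + 1 + 1 + 0 + 1 + 1 = 6 ≡ 0 (mod 2).
  s_2 = 0 + 1 + 0 + 0 + 1 + 0 + 1 + 1 = 4 ≡ 0 (mod 2).
  s_3 = 1 + 0 + 0 + 0 + 0 + 1 + 1 + 1 = 4 ≡ 0 (mod 2).
  s_4 = 1 + 0 + 1 + 0 + 1 + 1 + 0 + 1 = 5 ≡ 1 (mod 2).
s = (0, 0, 0, 1)^T — this equals column 1 of H (binary 0001), so error is at position 1.
Correct: flip bit 1 of r = 110010011011011 to get c = 010010011011011.


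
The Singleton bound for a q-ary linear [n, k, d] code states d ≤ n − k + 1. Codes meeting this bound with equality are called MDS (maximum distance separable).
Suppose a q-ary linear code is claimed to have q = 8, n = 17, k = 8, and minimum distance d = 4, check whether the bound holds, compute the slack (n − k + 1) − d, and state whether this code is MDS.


Singleton RHS = n − k + 1 = 10, slack = 6, bound satisfied, not MDS.

Singleton bound: d ≤ n − k + 1.
Here n = 17, k = 8, so n − k + 1 = 10.
Given d = 4, check d ≤ 10: YES.
Slack = (n − k + 1) − d = 6.
The code is NOT MDS (slack = 6 > 0).
Description: the claimed parameters are [17, 8, 4]_8; such a code would be non-MDS.


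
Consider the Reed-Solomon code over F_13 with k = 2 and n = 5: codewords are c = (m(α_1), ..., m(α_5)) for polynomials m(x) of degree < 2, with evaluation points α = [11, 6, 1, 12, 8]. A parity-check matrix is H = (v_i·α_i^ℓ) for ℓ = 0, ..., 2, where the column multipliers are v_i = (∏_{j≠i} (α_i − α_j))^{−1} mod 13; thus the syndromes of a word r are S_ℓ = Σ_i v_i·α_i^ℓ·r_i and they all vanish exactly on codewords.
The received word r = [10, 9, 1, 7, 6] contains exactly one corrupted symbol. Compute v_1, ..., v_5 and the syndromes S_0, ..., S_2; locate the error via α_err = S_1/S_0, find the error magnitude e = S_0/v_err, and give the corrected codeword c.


S = (3, 5, 4), error at position 2, error magnitude e = 10, c = [10, 12, 1, 7, 6].

Step 1: column multipliers v_i = (∏_{j≠i}(α_i − α_j))^{−1} mod 13.
  i = 1 (α = 11): (11−6)(11−1)(11−12)(11−8) = 5·10·(−1)·3 = −150 ≡ 6, so v_1 = 6^{−1} = 11 (mod 13).
  i = 2 (α = 6): (6−11)(6−1)(6−12)(6−8) = (−5)·5·(−6)·(−2) = −300 ≡ 12, so v_2 = 12^{−1} = 12 (mod 13).
  i = 3 (α = 1): (1−11)(1−6)(1−12)(1−8) = (−10)·(−5)·(−11)·(−7) = 3850 ≡ 2, so v_3 = 2^{−1} = 7 (mod 13).
  i = 4 (α = 12): (12−11)(12−6)(12−1)(12−8) = 1·6·11·4 = 264 ≡ 4, so v_4 = 4^{−1} = 10 (mod 13).
  i = 5 (α = 8): (8−11)(8−6)(8−1)(8−12) = (−3)·2·7·(−4) = 168 ≡ 12, so v_5 = 12^{−1} = 12 (mod 13).
  v = [11, 12, 7, 10, 12].
Step 2: syndromes of r = [10, 9, 1, 7, 6] (all sums mod 13).
  S_0 = Σ v_i r_i = 11·10 + 12·9 + 7·1 + 10·7 + 12·6 = 367 ≡ 3.
  S_1 = Σ v_i α_i r_i = 11·11·10 + 12·6·9 + 7·1·1 + 10·12·7 + 12·8·6 = 3281 ≡ 5.
  α_i^2 mod 13 = [4, 10, 1, 1, 12].
  S_2 = Σ v_i α_i^2 r_i = 11·4·10 + 12·10·9 + 7·1·1 + 10·1·7 + 12·12·6 = 2461 ≡ 4.
  S = (3, 5, 4) ≠ 0, so r is not a codeword (an error is present).
Step 3: locate the error. For a single error e at position i, S_ℓ = v_i·e·α_i^ℓ, so α_err = S_1/S_0.
  S_0^{−1} = 3^{−1} = 9 (mod 13), so α_err = 5·9 = 45 ≡ 6 = α_2. Error position i = 2.
  Consistency check: S_2/S_1 = 4·8 = 32 ≡ 6 = α_err ✓ (single-error assumption holds).
Step 4: error magnitude e = S_0/v_2 = S_0·∏_{j≠2}(α_2 − α_j) = 3·12 = 36 ≡ 10 (mod 13).
Step 5: correct position 2: c_2 = r_2 − e = 9 − 10 ≡ 12 (mod 13). Hence c = [10, 12, 1, 7, 6].
  Check: interpolating c through the α_i gives m(x) = 4 + 10·x (degree < 2) with m(α_i) = c_i for every i, so c is indeed a codeword.


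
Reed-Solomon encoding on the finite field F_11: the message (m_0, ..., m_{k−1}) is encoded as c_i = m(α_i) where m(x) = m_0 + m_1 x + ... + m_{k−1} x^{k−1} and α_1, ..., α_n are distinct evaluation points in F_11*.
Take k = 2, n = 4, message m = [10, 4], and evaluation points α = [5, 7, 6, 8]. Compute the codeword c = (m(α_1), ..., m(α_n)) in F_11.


c = [8, 5, 1, 9]

Message polynomial: m(x) = 10 + 4·x (mod 11).
For each evaluation point α_i, compute m(α_i) mod 11:
  α_1 = 5: Horner steps 4 → 8, so m(5) = 8.
  α_2 = 7: Horner steps 4 → 5, so m(7) = 5.
  α_3 = 6: Horner steps 4 → 1, so m(6) = 1.
  α_4 = 8: Horner steps 4 → 9, so m(8) = 9.
Codeword c = [8, 5, 1, 9] ∈ F_11^4.


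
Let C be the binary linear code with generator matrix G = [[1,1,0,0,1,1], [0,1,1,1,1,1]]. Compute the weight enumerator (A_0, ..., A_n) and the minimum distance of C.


Weight distribution: A_0 = 1, A_3 = 1, A_4 = 1, A_5 = 1. Minimum distance d = 3.

Enumerate all 2^2 = 4 messages m ∈ F_2^2.
For each, compute codeword c = mG in F_2^6, then tally its weight.
  m = 00 → c = 000000, weight = 0.
  m = 10 → c = 110011, weight = 4.
  m = 01 → c = 011111, weight = 5.
  m = 11 → c = 101100, weight = 3.
Tally weights:
  weight 0: 1 codewords.
  weight 3: 1 codewords.
  weight 4: 1 codewords.
  weight 5: 1 codewords.
Minimum distance d = smallest w > 0 with A_w > 0 = 3.
Sanity: Σ A_w = 4 = 2^2 = 4 ✓.


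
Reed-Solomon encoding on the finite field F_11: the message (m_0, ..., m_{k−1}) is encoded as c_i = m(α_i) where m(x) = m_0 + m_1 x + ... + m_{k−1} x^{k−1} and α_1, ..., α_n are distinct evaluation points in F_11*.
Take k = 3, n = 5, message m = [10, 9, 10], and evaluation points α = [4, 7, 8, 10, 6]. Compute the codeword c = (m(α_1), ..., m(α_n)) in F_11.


c = [8, 2, 7, 0, 6]

Message polynomial: m(x) = 10 + 9·x + 10·x^2 (mod 11).
For each evaluation point α_i, compute m(α_i) mod 11:
  α_1 = 4: Horner steps 10 → 5 → 8, so m(4) = 8.
  α_2 = 7: Horner steps 10 → 2 → 2, so m(7) = 2.
  α_3 = 8: Horner steps 10 → 1 → 7, so m(8) = 7.
  α_4 = 10: Horner steps 10 → 10 → 0, so m(10) = 0.
  α_5 = 6: Horner steps 10 → 3 → 6, so m(6) = 6.
Codeword c = [8, 2, 7, 0, 6] ∈ F_11^5.


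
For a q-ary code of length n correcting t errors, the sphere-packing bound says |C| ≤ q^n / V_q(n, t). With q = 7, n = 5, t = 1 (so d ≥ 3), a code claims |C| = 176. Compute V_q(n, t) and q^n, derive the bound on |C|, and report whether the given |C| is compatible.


V_q(n, t) = 31, q^n = 16807, Hamming bound = 542, |C| = 176 ≤ bound (satisfied).

Step 1: Compute V_q(n, t) = Σ_{j=0}^1 C(n, j) (q−1)^j.
  j = 0: C(5,0)·(6)^0 = 1·1 = 1.
  j = 1: C(5,1)·(6)^1 = 5·6 = 30.
  V_q(n, t) = 1 + 30 = 31.
Step 2: q^n = 7^5 = 16807.
Step 3: Hamming bound ⌊q^n / V_q(n,t)⌋ = ⌊16807/31⌋ = 542.
Step 4: Compare |C| = 176 to 542: satisfied.
The claimed |C| lies below the Hamming bound.


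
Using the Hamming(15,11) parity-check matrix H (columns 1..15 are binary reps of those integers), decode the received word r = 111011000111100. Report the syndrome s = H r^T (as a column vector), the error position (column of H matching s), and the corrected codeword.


s = (0, 0, 1, 1)^T, error position = 3, corrected codeword c = 110011000111100

Compute s = H r^T mod 2 one row at a time:
  s_1 = 0 + 0 + 1 + 1 + 1 + 1 + 0 + 0 = 4 ≡ 0 (mod 2).
  s_2 = 0 + 1 + 1 + 0 + 1 + 1 + 0 + 0 = 4 ≡ 0 (mod 2).
  s_3 = 1 + 1 + 1 + 0 + 1 + 1 + 0 + 0 = 5 ≡ 1 (mod 2).
  s_4 = 1 + 1 + 1 + 0 + 0 + 1 + 1 + 0 = 5 ≡ 1 (mod 2).
s = (0, 0, 1, 1)^T — this equals column 3 of H (binary 0011), so error is at position 3.
Correct: flip bit 3 of r = 111011000111100 to get c = 110011000111100.


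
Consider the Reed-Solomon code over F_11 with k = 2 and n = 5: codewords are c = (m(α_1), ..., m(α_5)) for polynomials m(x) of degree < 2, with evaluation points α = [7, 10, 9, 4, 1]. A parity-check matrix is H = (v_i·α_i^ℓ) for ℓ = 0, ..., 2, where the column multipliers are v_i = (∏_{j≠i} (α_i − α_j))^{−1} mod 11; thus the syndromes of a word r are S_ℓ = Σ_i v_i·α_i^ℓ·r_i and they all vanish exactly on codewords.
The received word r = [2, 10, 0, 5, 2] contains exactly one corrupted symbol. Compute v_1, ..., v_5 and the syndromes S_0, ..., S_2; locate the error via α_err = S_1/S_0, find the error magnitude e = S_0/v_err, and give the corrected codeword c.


S = (3, 3, 3), error at position 5, error magnitude e = 5, c = [2, 10, 0, 5, 8].

Step 1: column multipliers v_i = (∏_{j≠i}(α_i − α_j))^{−1} mod 11.
  i = 1 (α = 7): (7−10)(7−9)(7−4)(7−1) = (−3)·(−2)·3·6 = 108 ≡ 9, so v_1 = 9^{−1} = 5 (mod 11).
  i = 2 (α = 10): (10−7)(10−9)(10−4)(10−1) = 3·1·6·9 = 162 ≡ 8, so v_2 = 8^{−1} = 7 (mod 11).
  i = 3 (α = 9): (9−7)(9−10)(9−4)(9−1) = 2·(−1)·5·8 = −80 ≡ 8, so v_3 = 8^{−1} = 7 (mod 11).
  i = 4 (α = 4): (4−7)(4−10)(4−9)(4−1) = (−3)·(−6)·(−5)·3 = −270 ≡ 5, so v_4 = 5^{−1} = 9 (mod 11).
  i = 5 (α = 1): (1−7)(1−10)(1−9)(1−4) = (−6)·(−9)·(−8)·(−3) = 1296 ≡ 9, so v_5 = 9^{−1} = 5 (mod 11).
  v = [5, 7, 7, 9, 5].
Step 2: syndromes of r = [2, 10, 0, 5, 2] (all sums mod 11).
  S_0 = Σ v_i r_i = 5·2 + 7·10 + 7·0 + 9·5 + 5·2 = 135 ≡ 3.
  S_1 = Σ v_i α_i r_i = 5·7·2 + 7·10·10 + 7·9·0 + 9·4·5 + 5·1·2 = 960 ≡ 3.
  α_i^2 mod 11 = [5, 1, 4, 5, 1].
  S_2 = Σ v_i α_i^2 r_i = 5·5·2 + 7·1·10 + 7·4·0 + 9·5·5 + 5·1·2 = 355 ≡ 3.
  S = (3, 3, 3) ≠ 0, so r is not a codeword (an error is present).
Step 3: locate the error. For a single error e at position i, S_ℓ = v_i·e·α_i^ℓ, so α_err = S_1/S_0.
  S_0^{−1} = 3^{−1} = 4 (mod 11), so α_err = 3·4 = 12 ≡ 1 = α_5. Error position i = 5.
  Consistency check: S_2/S_1 = 3·4 = 12 ≡ 1 = α_err ✓ (single-error assumption holds).
Step 4: error magnitude e = S_0/v_5 = S_0·∏_{j≠5}(α_5 − α_j) = 3·9 = 27 ≡ 5 (mod 11).
Step 5: correct position 5: c_5 = r_5 − e = 2 − 5 ≡ 8 (mod 11). Hence c = [2, 10, 0, 5, 8].
  Check: interpolating c through the α_i gives m(x) = 9 + 10·x (degree < 2) with m(α_i) = c_i for every i, so c is indeed a codeword.


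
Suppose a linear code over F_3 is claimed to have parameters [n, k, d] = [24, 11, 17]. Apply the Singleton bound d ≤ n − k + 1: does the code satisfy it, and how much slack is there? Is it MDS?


Singleton RHS = n − k + 1 = 14, slack = -3, bound violated (no such code; not MDS).

Singleton bound: d ≤ n − k + 1.
Here n = 24, k = 11, so n − k + 1 = 14.
Given d = 17, check d ≤ 14: NO.
Slack = (n − k + 1) − d = -3.
The slack is negative: d = 17 exceeds n − k + 1 = 14 by 3, so the Singleton bound is violated and no linear [24, 11, 17]_3 code can exist. In particular it is not MDS (MDS requires d = n − k + 1 exactly).
Description: the claimed parameters are [24, 11, 17]_3; such a code would be impossible (violates the Singleton bound).


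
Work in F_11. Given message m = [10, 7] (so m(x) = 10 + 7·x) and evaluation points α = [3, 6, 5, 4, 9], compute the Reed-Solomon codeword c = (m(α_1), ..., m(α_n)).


c = [9, 8, 1, 5, 7]

Message polynomial: m(x) = 10 + 7·x (mod 11).
For each evaluation point α_i, compute m(α_i) mod 11:
  α_1 = 3: Horner steps 7 → 9, so m(3) = 9.
  α_2 = 6: Horner steps 7 → 8, so m(6) = 8.
  α_3 = 5: Horner steps 7 → 1, so m(5) = 1.
  α_4 = 4: Horner steps 7 → 5, so m(4) = 5.
  α_5 = 9: Horner steps 7 → 7, so m(9) = 7.
Codeword c = [9, 8, 1, 5, 7] ∈ F_11^5.


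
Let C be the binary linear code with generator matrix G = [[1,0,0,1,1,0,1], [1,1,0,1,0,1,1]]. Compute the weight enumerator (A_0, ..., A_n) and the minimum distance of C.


Weight distribution: A_0 = 1, A_3 = 1, A_4 = 1, A_5 = 1. Minimum distance d = 3.

Enumerate all 2^2 = 4 messages m ∈ F_2^2.
For each, compute codeword c = mG in F_2^7, then tally its weight.
  m = 00 → c = 0000000, weight = 0.
  m = 10 → c = 1001101, weight = 4.
  m = 01 → c = 1101011, weight = 5.
  m = 11 → c = 0100110, weight = 3.
Tally weights:
  weight 0: 1 codewords.
  weight 3: 1 codewords.
  weight 4: 1 codewords.
  weight 5: 1 codewords.
Minimum distance d = smallest w > 0 with A_w > 0 = 3.
Sanity: Σ A_w = 4 = 2^2 = 4 ✓.


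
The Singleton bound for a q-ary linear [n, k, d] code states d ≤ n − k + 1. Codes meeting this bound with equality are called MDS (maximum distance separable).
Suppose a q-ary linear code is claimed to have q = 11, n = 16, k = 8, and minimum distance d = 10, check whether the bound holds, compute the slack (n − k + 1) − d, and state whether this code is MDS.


Singleton RHS = n − k + 1 = 9, slack = -1, bound violated (no such code; not MDS).

Singleton bound: d ≤ n − k + 1.
Here n = 16, k = 8, so n − k + 1 = 9.
Given d = 10, check d ≤ 9: NO.
Slack = (n − k + 1) − d = -1.
The slack is negative: d = 10 exceeds n − k + 1 = 9 by 1, so the Singleton bound is violated and no linear [16, 8, 10]_11 code can exist. In particular it is not MDS (MDS requires d = n − k + 1 exactly).
Description: the claimed parameters are [16, 8, 10]_11; such a code would be impossible (violates the Singleton bound).


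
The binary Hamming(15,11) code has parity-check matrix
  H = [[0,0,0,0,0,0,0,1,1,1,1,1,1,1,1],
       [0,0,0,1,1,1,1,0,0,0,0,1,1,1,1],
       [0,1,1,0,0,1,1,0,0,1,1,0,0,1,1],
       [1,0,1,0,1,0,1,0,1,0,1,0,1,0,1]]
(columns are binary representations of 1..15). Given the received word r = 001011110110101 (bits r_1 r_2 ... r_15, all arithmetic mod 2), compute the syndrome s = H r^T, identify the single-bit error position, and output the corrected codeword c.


s = (1, 1, 0, 0)^T, error position = 12, corrected codeword c = 001011110111101

Compute s = H r^T mod 2 one row at a time:
  s_1 = 1 + 0 + 1 + 1 + 0 + 1 + 0 + 1 = 5 ≡ 1 (mod 2).
  s_2 = 0 + 1 + 1 + 1 + 0 + 1 + 0 + 1 = 5 ≡ 1 (mod 2).
  s_3 = 0 + 1 + 1 + 1 + 1 + 1 + 0 + 1 = 6 ≡ 0 (mod 2).
  s_4 = 0 + 1 + 1 + 1 + 0 + 1 + 1 + 1 = 6 ≡ 0 (mod 2).
s = (1, 1, 0, 0)^T — this equals column 12 of H (binary 1100), so error is at position 12.
Correct: flip bit 12 of r = 001011110110101 to get c = 001011110111101.


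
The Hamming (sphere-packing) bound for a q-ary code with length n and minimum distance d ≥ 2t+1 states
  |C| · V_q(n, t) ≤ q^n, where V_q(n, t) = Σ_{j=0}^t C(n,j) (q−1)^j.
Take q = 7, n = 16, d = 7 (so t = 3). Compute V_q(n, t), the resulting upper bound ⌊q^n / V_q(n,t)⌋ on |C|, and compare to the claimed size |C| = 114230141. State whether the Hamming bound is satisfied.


V_q(n, t) = 125377, q^n = 33232930569601, Hamming bound = 265064011, |C| = 114230141 ≤ bound (satisfied).

Step 1: Compute V_q(n, t) = Σ_{j=0}^3 C(n, j) (q−1)^j.
  j = 0: C(16,0)·(6)^0 = 1·1 = 1.
  j = 1: C(16,1)·(6)^1 = 16·6 = 96.
  j = 2: C(16,2)·(6)^2 = 120·36 = 4320.
  j = 3: C(16,3)·(6)^3 = 560·216 = 120960.
  V_q(n, t) = 1 + 96 + 4320 + 120960 = 125377.
Step 2: q^n = 7^16 = 33232930569601.
Step 3: Hamming bound ⌊q^n / V_q(n,t)⌋ = ⌊33232930569601/125377⌋ = 265064011.
Step 4: Compare |C| = 114230141 to 265064011: satisfied.
The claimed |C| lies below the Hamming bound.


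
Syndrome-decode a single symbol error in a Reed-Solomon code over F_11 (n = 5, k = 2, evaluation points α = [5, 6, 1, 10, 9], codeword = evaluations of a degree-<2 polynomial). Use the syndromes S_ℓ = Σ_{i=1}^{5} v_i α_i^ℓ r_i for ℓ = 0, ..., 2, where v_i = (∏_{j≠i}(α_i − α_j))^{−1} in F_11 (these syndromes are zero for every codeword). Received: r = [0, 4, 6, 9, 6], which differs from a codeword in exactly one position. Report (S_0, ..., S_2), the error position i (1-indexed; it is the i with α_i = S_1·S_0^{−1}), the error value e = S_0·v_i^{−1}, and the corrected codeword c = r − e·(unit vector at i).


S = (4, 3, 5), error at position 5, error magnitude e = 1, c = [0, 4, 6, 9, 5].

Step 1: column multipliers v_i = (∏_{j≠i}(α_i − α_j))^{−1} mod 11.
  i = 1 (α = 5): (5−6)(5−1)(5−10)(5−9) = (−1)·4·(−5)·(−4) = −80 ≡ 8, so v_1 = 8^{−1} = 7 (mod 11).
  i = 2 (α = 6): (6−5)(6−1)(6−10)(6−9) = 1·5·(−4)·(−3) = 60 ≡ 5, so v_2 = 5^{−1} = 9 (mod 11).
  i = 3 (α = 1): (1−5)(1−6)(1−10)(1−9) = (−4)·(−5)·(−9)·(−8) = 1440 ≡ 10, so v_3 = 10^{−1} = 10 (mod 11).
  i = 4 (α = 10): (10−5)(10−6)(10−1)(10−9) = 5·4·9·1 = 180 ≡ 4, so v_4 = 4^{−1} = 3 (mod 11).
  i = 5 (α = 9): (9−5)(9−6)(9−1)(9−10) = 4·3·8·(−1) = −96 ≡ 3, so v_5 = 3^{−1} = 4 (mod 11).
  v = [7, 9, 10, 3, 4].
Step 2: syndromes of r = [0, 4, 6, 9, 6] (all sums mod 11).
  S_0 = Σ v_i r_i = 7·0 + 9·4 + 10·6 + 3·9 + 4·6 = 147 ≡ 4.
  S_1 = Σ v_i α_i r_i = 7·5·0 + 9·6·4 + 10·1·6 + 3·10·9 + 4·9·6 = 762 ≡ 3.
  α_i^2 mod 11 = [3, 3, 1, 1, 4].
  S_2 = Σ v_i α_i^2 r_i = 7·3·0 + 9·3·4 + 10·1·6 + 3·1·9 + 4·4·6 = 291 ≡ 5.
  S = (4, 3, 5) ≠ 0, so r is not a codeword (an error is present).
Step 3: locate the error. For a single error e at position i, S_ℓ = v_i·e·α_i^ℓ, so α_err = S_1/S_0.
  S_0^{−1} = 4^{−1} = 3 (mod 11), so α_err = 3·3 = 9 ≡ 9 = α_5. Error position i = 5.
  Consistency check: S_2/S_1 = 5·4 = 20 ≡ 9 = α_err ✓ (single-error assumption holds).
Step 4: error magnitude e = S_0/v_5 = S_0·∏_{j≠5}(α_5 − α_j) = 4·3 = 12 ≡ 1 (mod 11).
Step 5: correct position 5: c_5 = r_5 − e = 6 − 1 ≡ 5 (mod 11). Hence c = [0, 4, 6, 9, 5].
  Check: interpolating c through the α_i gives m(x) = 2 + 4·x (degree < 2) with m(α_i) = c_i for every i, so c is indeed a codeword.


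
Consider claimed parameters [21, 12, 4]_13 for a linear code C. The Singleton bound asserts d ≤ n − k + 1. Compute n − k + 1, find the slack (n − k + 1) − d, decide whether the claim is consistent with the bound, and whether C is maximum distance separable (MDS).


Singleton RHS = n − k + 1 = 10, slack = 6, bound satisfied, not MDS.

Singleton bound: d ≤ n − k + 1.
Here n = 21, k = 12, so n − k + 1 = 10.
Given d = 4, check d ≤ 10: YES.
Slack = (n − k + 1) − d = 6.
The code is NOT MDS (slack = 6 > 0).
Description: the claimed parameters are [21, 12, 4]_13; such a code would be non-MDS.


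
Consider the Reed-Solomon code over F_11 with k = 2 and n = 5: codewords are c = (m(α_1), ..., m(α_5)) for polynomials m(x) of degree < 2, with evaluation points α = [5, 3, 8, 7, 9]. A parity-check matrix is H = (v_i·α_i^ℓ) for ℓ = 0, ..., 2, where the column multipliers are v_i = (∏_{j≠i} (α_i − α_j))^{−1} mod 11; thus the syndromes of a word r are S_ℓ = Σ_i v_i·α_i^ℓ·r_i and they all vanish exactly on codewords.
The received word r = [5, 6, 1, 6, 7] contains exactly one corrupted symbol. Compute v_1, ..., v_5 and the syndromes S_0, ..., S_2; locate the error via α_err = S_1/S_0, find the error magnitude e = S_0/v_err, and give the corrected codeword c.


S = (10, 8, 2), error at position 2, error magnitude e = 2, c = [5, 4, 1, 6, 7].

Step 1: column multipliers v_i = (∏_{j≠i}(α_i − α_j))^{−1} mod 11.
  i = 1 (α = 5): (5−3)(5−8)(5−7)(5−9) = 2·(−3)·(−2)·(−4) = −48 ≡ 7, so v_1 = 7^{−1} = 8 (mod 11).
  i = 2 (α = 3): (3−5)(3−8)(3−7)(3−9) = (−2)·(−5)·(−4)·(−6) = 240 ≡ 9, so v_2 = 9^{−1} = 5 (mod 11).
  i = 3 (α = 8): (8−5)(8−3)(8−7)(8−9) = 3·5·1·(−1) = −15 ≡ 7, so v_3 = 7^{−1} = 8 (mod 11).
  i = 4 (α = 7): (7−5)(7−3)(7−8)(7−9) = 2·4·(−1)·(−2) = 16 ≡ 5, so v_4 = 5^{−1} = 9 (mod 11).
  i = 5 (α = 9): (9−5)(9−3)(9−8)(9−7) = 4·6·1·2 = 48 ≡ 4, so v_5 = 4^{−1} = 3 (mod 11).
  v = [8, 5, 8, 9, 3].
Step 2: syndromes of r = [5, 6, 1, 6, 7] (all sums mod 11).
  S_0 = Σ v_i r_i = 8·5 + 5·6 + 8·1 + 9·6 + 3·7 = 153 ≡ 10.
  S_1 = Σ v_i α_i r_i = 8·5·5 + 5·3·6 + 8·8·1 + 9·7·6 + 3·9·7 = 921 ≡ 8.
  α_i^2 mod 11 = [3, 9, 9, 5, 4].
  S_2 = Σ v_i α_i^2 r_i = 8·3·5 + 5·9·6 + 8·9·1 + 9·5·6 + 3·4·7 = 816 ≡ 2.
  S = (10, 8, 2) ≠ 0, so r is not a codeword (an error is present).
Step 3: locate the error. For a single error e at position i, S_ℓ = v_i·e·α_i^ℓ, so α_err = S_1/S_0.
  S_0^{−1} = 10^{−1} = 10 (mod 11), so α_err = 8·10 = 80 ≡ 3 = α_2. Error position i = 2.
  Consistency check: S_2/S_1 = 2·7 = 14 ≡ 3 = α_err ✓ (single-error assumption holds).
Step 4: error magnitude e = S_0/v_2 = S_0·∏_{j≠2}(α_2 − α_j) = 10·9 = 90 ≡ 2 (mod 11).
Step 5: correct position 2: c_2 = r_2 − e = 6 − 2 ≡ 4 (mod 11). Hence c = [5, 4, 1, 6, 7].
  Check: interpolating c through the α_i gives m(x) = 8 + 6·x (degree < 2) with m(α_i) = c_i for every i, so c is indeed a codeword.


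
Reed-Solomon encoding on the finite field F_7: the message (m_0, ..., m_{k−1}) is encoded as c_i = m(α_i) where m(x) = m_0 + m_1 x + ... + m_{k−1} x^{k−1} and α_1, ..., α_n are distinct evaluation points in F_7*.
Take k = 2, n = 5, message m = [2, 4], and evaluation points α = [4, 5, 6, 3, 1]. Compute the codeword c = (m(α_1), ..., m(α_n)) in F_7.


c = [4, 1, 5, 0, 6]

Message polynomial: m(x) = 2 + 4·x (mod 7).
For each evaluation point α_i, compute m(α_i) mod 7:
  α_1 = 4: Horner steps 4 → 4, so m(4) = 4.
  α_2 = 5: Horner steps 4 → 1, so m(5) = 1.
  α_3 = 6: Horner steps 4 → 5, so m(6) = 5.
  α_4 = 3: Horner steps 4 → 0, so m(3) = 0.
  α_5 = 1: Horner steps 4 → 6, so m(1) = 6.
Codeword c = [4, 1, 5, 0, 6] ∈ F_7^5.


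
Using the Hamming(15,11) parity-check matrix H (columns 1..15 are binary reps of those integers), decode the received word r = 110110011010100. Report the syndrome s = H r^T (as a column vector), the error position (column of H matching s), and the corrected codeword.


s = (0, 1, 0, 1)^T, error position = 5, corrected codeword c = 110100011010100

Compute s = H r^T mod 2 one row at a time:
  s_1 = 1 + 1 + 0 + 1 + 0 + 1 + 0 + 0 = 4 ≡ 0 (mod 2).
  s_2 = 1 + 1 + 0 + 0 + 0 + 1 + 0 + 0 = 3 ≡ 1 (mod 2).
  s_3 = 1 + 0 + 0 + 0 + 0 + 1 + 0 + 0 = 2 ≡ 0 (mod 2).
  s_4 = 1 + 0 + 1 + 0 + 1 + 1 + 1 + 0 = 5 ≡ 1 (mod 2).
s = (0, 1, 0, 1)^T — this equals column 5 of H (binary 0101), so error is at position 5.
Correct: flip bit 5 of r = 110110011010100 to get c = 110100011010100.


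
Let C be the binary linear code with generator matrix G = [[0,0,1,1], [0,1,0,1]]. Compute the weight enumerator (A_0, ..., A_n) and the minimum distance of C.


Weight distribution: A_0 = 1, A_2 = 3. Minimum distance d = 2.

Enumerate all 2^2 = 4 messages m ∈ F_2^2.
For each, compute codeword c = mG in F_2^4, then tally its weight.
  m = 00 → c = 0000, weight = 0.
  m = 10 → c = 0011, weight = 2.
  m = 01 → c = 0101, weight = 2.
  m = 11 → c = 0110, weight = 2.
Tally weights:
  weight 0: 1 codewords.
  weight 2: 3 codewords.
Minimum distance d = smallest w > 0 with A_w > 0 = 2.
Sanity: Σ A_w = 4 = 2^2 = 4 ✓.


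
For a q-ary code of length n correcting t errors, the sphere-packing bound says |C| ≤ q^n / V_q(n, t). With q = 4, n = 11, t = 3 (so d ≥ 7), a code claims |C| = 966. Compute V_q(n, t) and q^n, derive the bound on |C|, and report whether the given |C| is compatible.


V_q(n, t) = 4984, q^n = 4194304, Hamming bound = 841, |C| = 966 > bound (violated).

Step 1: Compute V_q(n, t) = Σ_{j=0}^3 C(n, j) (q−1)^j.
  j = 0: C(11,0)·(3)^0 = 1·1 = 1.
  j = 1: C(11,1)·(3)^1 = 11·3 = 33.
  j = 2: C(11,2)·(3)^2 = 55·9 = 495.
  j = 3: C(11,3)·(3)^3 = 165·27 = 4455.
  V_q(n, t) = 1 + 33 + 495 + 4455 = 4984.
Step 2: q^n = 4^11 = 4194304.
Step 3: Hamming bound ⌊q^n / V_q(n,t)⌋ = ⌊4194304/4984⌋ = 841.
Step 4: Compare |C| = 966 to 841: violated.
The claimed |C| lies above the Hamming bound, so no 4-ary code of length 11 with d ≥ 7 can have 966 codewords.


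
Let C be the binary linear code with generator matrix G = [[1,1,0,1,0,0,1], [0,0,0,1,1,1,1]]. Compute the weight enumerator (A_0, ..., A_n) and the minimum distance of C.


Weight distribution: A_0 = 1, A_4 = 3. Minimum distance d = 4.

Enumerate all 2^2 = 4 messages m ∈ F_2^2.
For each, compute codeword c = mG in F_2^7, then tally its weight.
  m = 00 → c = 0000000, weight = 0.
  m = 10 → c = 1101001, weight = 4.
  m = 01 → c = 0001111, weight = 4.
  m = 11 → c = 1100110, weight = 4.
Tally weights:
  weight 0: 1 codewords.
  weight 4: 3 codewords.
Minimum distance d = smallest w > 0 with A_w > 0 = 4.
Sanity: Σ A_w = 4 = 2^2 = 4 ✓.


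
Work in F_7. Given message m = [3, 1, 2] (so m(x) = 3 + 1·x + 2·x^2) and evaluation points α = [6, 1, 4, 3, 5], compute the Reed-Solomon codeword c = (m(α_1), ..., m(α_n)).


c = [4, 6, 4, 3, 2]

Message polynomial: m(x) = 3 + 1·x + 2·x^2 (mod 7).
For each evaluation point α_i, compute m(α_i) mod 7:
  α_1 = 6: Horner steps 2 → 6 → 4, so m(6) = 4.
  α_2 = 1: Horner steps 2 → 3 → 6, so m(1) = 6.
  α_3 = 4: Horner steps 2 → 2 → 4, so m(4) = 4.
  α_4 = 3: Horner steps 2 → 0 → 3, so m(3) = 3.
  α_5 = 5: Horner steps 2 → 4 → 2, so m(5) = 2.
Codeword c = [4, 6, 4, 3, 2] ∈ F_7^5.


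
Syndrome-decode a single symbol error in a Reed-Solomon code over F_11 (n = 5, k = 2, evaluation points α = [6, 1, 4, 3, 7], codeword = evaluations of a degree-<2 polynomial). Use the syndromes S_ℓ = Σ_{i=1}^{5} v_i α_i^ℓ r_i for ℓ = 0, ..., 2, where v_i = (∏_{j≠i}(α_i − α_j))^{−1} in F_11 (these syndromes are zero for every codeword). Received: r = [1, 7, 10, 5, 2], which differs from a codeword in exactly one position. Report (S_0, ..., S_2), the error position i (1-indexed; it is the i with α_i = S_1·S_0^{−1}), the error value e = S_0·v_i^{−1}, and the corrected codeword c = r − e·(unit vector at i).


S = (2, 6, 7), error at position 4, error magnitude e = 7, c = [1, 7, 10, 9, 2].

Step 1: column multipliers v_i = (∏_{j≠i}(α_i − α_j))^{−1} mod 11.
  i = 1 (α = 6): (6−1)(6−4)(6−3)(6−7) = 5·2·3·(−1) = −30 ≡ 3, so v_1 = 3^{−1} = 4 (mod 11).
  i = 2 (α = 1): (1−6)(1−4)(1−3)(1−7) = (−5)·(−3)·(−2)·(−6) = 180 ≡ 4, so v_2 = 4^{−1} = 3 (mod 11).
  i = 3 (α = 4): (4−6)(4−1)(4−3)(4−7) = (−2)·3·1·(−3) = 18 ≡ 7, so v_3 = 7^{−1} = 8 (mod 11).
  i = 4 (α = 3): (3−6)(3−1)(3−4)(3−7) = (−3)·2·(−1)·(−4) = −24 ≡ 9, so v_4 = 9^{−1} = 5 (mod 11).
  i = 5 (α = 7): (7−6)(7−1)(7−4)(7−3) = 1·6·3·4 = 72 ≡ 6, so v_5 = 6^{−1} = 2 (mod 11).
  v = [4, 3, 8, 5, 2].
Step 2: syndromes of r = [1, 7, 10, 5, 2] (all sums mod 11).
  S_0 = Σ v_i r_i = 4·1 + 3·7 + 8·10 + 5·5 + 2·2 = 134 ≡ 2.
  S_1 = Σ v_i α_i r_i = 4·6·1 + 3·1·7 + 8·4·10 + 5·3·5 + 2·7·2 = 468 ≡ 6.
  α_i^2 mod 11 = [3, 1, 5, 9, 5].
  S_2 = Σ v_i α_i^2 r_i = 4·3·1 + 3·1·7 + 8·5·10 + 5·9·5 + 2·5·2 = 678 ≡ 7.
  S = (2, 6, 7) ≠ 0, so r is not a codeword (an error is present).
Step 3: locate the error. For a single error e at position i, S_ℓ = v_i·e·α_i^ℓ, so α_err = S_1/S_0.
  S_0^{−1} = 2^{−1} = 6 (mod 11), so α_err = 6·6 = 36 ≡ 3 = α_4. Error position i = 4.
  Consistency check: S_2/S_1 = 7·2 = 14 ≡ 3 = α_err ✓ (single-error assumption holds).
Step 4: error magnitude e = S_0/v_4 = S_0·∏_{j≠4}(α_4 − α_j) = 2·9 = 18 ≡ 7 (mod 11).
Step 5: correct position 4: c_4 = r_4 − e = 5 − 7 ≡ 9 (mod 11). Hence c = [1, 7, 10, 9, 2].
  Check: interpolating c through the α_i gives m(x) = 6 + 1·x (degree < 2) with m(α_i) = c_i for every i, so c is indeed a codeword.


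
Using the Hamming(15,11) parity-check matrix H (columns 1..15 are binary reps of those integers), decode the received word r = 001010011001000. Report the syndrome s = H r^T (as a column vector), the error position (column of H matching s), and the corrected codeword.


s = (1, 0, 1, 1)^T, error position = 11, corrected codeword c = 001010011011000

Compute s = H r^T mod 2 one row at a time:
  s_1 = 1 + 1 + 0 + 0 + 1 + 0 + 0 + 0 = 3 ≡ 1 (mod 2).
  s_2 = 0 + 1 + 0 + 0 + 1 + 0 + 0 + 0 = 2 ≡ 0 (mod 2).
  s_3 = 0 + 1 + 0 + 0 + 0 + 0 + 0 + 0 = 1 ≡ 1 (mod 2).
  s_4 = 0 + 1 + 1 + 0 + 1 + 0 + 0 + 0 = 3 ≡ 1 (mod 2).
s = (1, 0, 1, 1)^T — this equals column 11 of H (binary 1011), so error is at position 11.
Correct: flip bit 11 of r = 001010011001000 to get c = 001010011011000.


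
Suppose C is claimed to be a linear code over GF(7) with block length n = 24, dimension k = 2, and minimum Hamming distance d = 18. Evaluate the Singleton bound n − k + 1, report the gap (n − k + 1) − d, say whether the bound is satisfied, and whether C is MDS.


Singleton RHS = n − k + 1 = 23, slack = 5, bound satisfied, not MDS.

Singleton bound: d ≤ n − k + 1.
Here n = 24, k = 2, so n − k + 1 = 23.
Given d = 18, check d ≤ 23: YES.
Slack = (n − k + 1) − d = 5.
The code is NOT MDS (slack = 5 > 0).
Description: the claimed parameters are [24, 2, 18]_7; such a code would be non-MDS.


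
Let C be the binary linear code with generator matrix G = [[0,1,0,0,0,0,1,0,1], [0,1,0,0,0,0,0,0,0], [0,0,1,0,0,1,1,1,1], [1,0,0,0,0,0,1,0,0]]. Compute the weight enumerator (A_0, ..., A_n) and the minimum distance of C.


Weight distribution: A_0 = 1, A_1 = 1, A_2 = 3, A_3 = 4, A_4 = 1, A_5 = 3, A_6 = 3. Minimum distance d = 1.

Enumerate all 2^4 = 16 messages m ∈ F_2^4.
For each, compute codeword c = mG in F_2^9, then tally its weight.
  m = 0000 → c = 000000000, weight = 0.
  m = 1000 → c = 010000101, weight = 3.
  m = 0100 → c = 010000000, weight = 1.
  m = 1100 → c = 000000101, weight = 2.
  m = 0010 → c = 001001111, weight = 5.
  m = 1010 → c = 011001010, weight = 4.
  m = 0110 → c = 011001111, weight = 6.
  m = 1110 → c = 001001010, weight = 3.
  m = 0001 → c = 100000100, weight = 2.
  m = 1001 → c = 110000001, weight = 3.
  m = 0101 → c = 110000100, weight = 3.
  m = 1101 → c = 100000001, weight = 2.
  m = 0011 → c = 101001011, weight = 5.
  m = 1011 → c = 111001110, weight = 6.
  m = 0111 → c = 111001011, weight = 6.
  m = 1111 → c = 101001110, weight = 5.
Tally weights:
  weight 0: 1 codewords.
  weight 1: 1 codewords.
  weight 2: 3 codewords.
  weight 3: 4 codewords.
  weight 4: 1 codewords.
  weight 5: 3 codewords.
  weight 6: 3 codewords.
Minimum distance d = smallest w > 0 with A_w > 0 = 1.
Sanity: Σ A_w = 16 = 2^4 = 16 ✓.


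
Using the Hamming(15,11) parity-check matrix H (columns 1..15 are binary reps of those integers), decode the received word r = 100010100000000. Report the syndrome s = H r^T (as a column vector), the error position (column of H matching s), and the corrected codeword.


s = (0, 0, 1, 1)^T, error position = 3, corrected codeword c = 101010100000000

Compute s = H r^T mod 2 one row at a time:
  s_1 = 0 + 0 + 0 + 0 + 0 + 0 + 0 + 0 = 0 ≡ 0 (mod 2).
  s_2 = 0 + 1 + 0 + 1 + 0 + 0 + 0 + 0 = 2 ≡ 0 (mod 2).
  s_3 = 0 + 0 + 0 + 1 + 0 + 0 + 0 + 0 = 1 ≡ 1 (mod 2).
  s_4 = 1 + 0 + 1 + 1 + 0 + 0 + 0 + 0 = 3 ≡ 1 (mod 2).
s = (0, 0, 1, 1)^T — this equals column 3 of H (binary 0011), so error is at position 3.
Correct: flip bit 3 of r = 100010100000000 to get c = 101010100000000.


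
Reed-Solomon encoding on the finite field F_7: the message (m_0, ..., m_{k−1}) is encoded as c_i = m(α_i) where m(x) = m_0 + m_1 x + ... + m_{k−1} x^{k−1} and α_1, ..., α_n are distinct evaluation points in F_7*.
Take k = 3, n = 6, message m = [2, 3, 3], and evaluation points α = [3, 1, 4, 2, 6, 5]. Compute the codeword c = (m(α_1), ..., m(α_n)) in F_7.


c = [3, 1, 6, 6, 2, 1]

Message polynomial: m(x) = 2 + 3·x + 3·x^2 (mod 7).
For each evaluation point α_i, compute m(α_i) mod 7:
  α_1 = 3: Horner steps 3 → 5 → 3, so m(3) = 3.
  α_2 = 1: Horner steps 3 → 6 → 1, so m(1) = 1.
  α_3 = 4: Horner steps 3 → 1 → 6, so m(4) = 6.
  α_4 = 2: Horner steps 3 → 2 → 6, so m(2) = 6.
  α_5 = 6: Horner steps 3 → 0 → 2, so m(6) = 2.
  α_6 = 5: Horner steps 3 → 4 → 1, so m(5) = 1.
Codeword c = [3, 1, 6, 6, 2, 1] ∈ F_7^6.


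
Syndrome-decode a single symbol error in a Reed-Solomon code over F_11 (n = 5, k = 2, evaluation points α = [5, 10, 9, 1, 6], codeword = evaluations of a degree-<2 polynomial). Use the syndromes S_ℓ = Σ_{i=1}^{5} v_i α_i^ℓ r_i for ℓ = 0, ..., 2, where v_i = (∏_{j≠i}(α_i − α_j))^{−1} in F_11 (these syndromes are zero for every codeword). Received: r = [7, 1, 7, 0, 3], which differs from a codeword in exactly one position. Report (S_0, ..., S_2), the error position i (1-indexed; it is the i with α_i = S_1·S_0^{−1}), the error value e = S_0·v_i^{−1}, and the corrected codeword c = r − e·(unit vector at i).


S = (8, 7, 2), error at position 1, error magnitude e = 9, c = [9, 1, 7, 0, 3].

Step 1: column multipliers v_i = (∏_{j≠i}(α_i − α_j))^{−1} mod 11.
  i = 1 (α = 5): (5−10)(5−9)(5−1)(5−6) = (−5)·(−4)·4·(−1) = −80 ≡ 8, so v_1 = 8^{−1} = 7 (mod 11).
  i = 2 (α = 10): (10−5)(10−9)(10−1)(10−6) = 5·1·9·4 = 180 ≡ 4, so v_2 = 4^{−1} = 3 (mod 11).
  i = 3 (α = 9): (9−5)(9−10)(9−1)(9−6) = 4·(−1)·8·3 = −96 ≡ 3, so v_3 = 3^{−1} = 4 (mod 11).
  i = 4 (α = 1): (1−5)(1−10)(1−9)(1−6) = (−4)·(−9)·(−8)·(−5) = 1440 ≡ 10, so v_4 = 10^{−1} = 10 (mod 11).
  i = 5 (α = 6): (6−5)(6−10)(6−9)(6−1) = 1·(−4)·(−3)·5 = 60 ≡ 5, so v_5 = 5^{−1} = 9 (mod 11).
  v = [7, 3, 4, 10, 9].
Step 2: syndromes of r = [7, 1, 7, 0, 3] (all sums mod 11).
  S_0 = Σ v_i r_i = 7·7 + 3·1 + 4·7 + 10·0 + 9·3 = 107 ≡ 8.
  S_1 = Σ v_i α_i r_i = 7·5·7 + 3·10·1 + 4·9·7 + 10·1·0 + 9·6·3 = 689 ≡ 7.
  α_i^2 mod 11 = [3, 1, 4, 1, 3].
  S_2 = Σ v_i α_i^2 r_i = 7·3·7 + 3·1·1 + 4·4·7 + 10·1·0 + 9·3·3 = 343 ≡ 2.
  S = (8, 7, 2) ≠ 0, so r is not a codeword (an error is present).
Step 3: locate the error. For a single error e at position i, S_ℓ = v_i·e·α_i^ℓ, so α_err = S_1/S_0.
  S_0^{−1} = 8^{−1} = 7 (mod 11), so α_err = 7·7 = 49 ≡ 5 = α_1. Error position i = 1.
  Consistency check: S_2/S_1 = 2·8 = 16 ≡ 5 = α_err ✓ (single-error assumption holds).
Step 4: error magnitude e = S_0/v_1 = S_0·∏_{j≠1}(α_1 − α_j) = 8·8 = 64 ≡ 9 (mod 11).
Step 5: correct position 1: c_1 = r_1 − e = 7 − 9 ≡ 9 (mod 11). Hence c = [9, 1, 7, 0, 3].
  Check: interpolating c through the α_i gives m(x) = 6 + 5·x (degree < 2) with m(α_i) = c_i for every i, so c is indeed a codeword.


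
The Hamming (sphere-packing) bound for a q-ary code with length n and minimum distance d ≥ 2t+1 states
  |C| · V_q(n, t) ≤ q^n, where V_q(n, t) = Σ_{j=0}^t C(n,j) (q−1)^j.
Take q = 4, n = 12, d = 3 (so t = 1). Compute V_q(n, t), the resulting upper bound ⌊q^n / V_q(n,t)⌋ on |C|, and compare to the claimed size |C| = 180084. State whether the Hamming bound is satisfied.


V_q(n, t) = 37, q^n = 16777216, Hamming bound = 453438, |C| = 180084 ≤ bound (satisfied).

Step 1: Compute V_q(n, t) = Σ_{j=0}^1 C(n, j) (q−1)^j.
  j = 0: C(12,0)·(3)^0 = 1·1 = 1.
  j = 1: C(12,1)·(3)^1 = 12·3 = 36.
  V_q(n, t) = 1 + 36 = 37.
Step 2: q^n = 4^12 = 16777216.
Step 3: Hamming bound ⌊q^n / V_q(n,t)⌋ = ⌊16777216/37⌋ = 453438.
Step 4: Compare |C| = 180084 to 453438: satisfied.
The claimed |C| lies below the Hamming bound.


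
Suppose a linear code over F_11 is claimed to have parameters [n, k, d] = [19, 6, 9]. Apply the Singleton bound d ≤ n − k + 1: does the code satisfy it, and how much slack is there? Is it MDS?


Singleton RHS = n − k + 1 = 14, slack = 5, bound satisfied, not MDS.

Singleton bound: d ≤ n − k + 1.
Here n = 19, k = 6, so n − k + 1 = 14.
Given d = 9, check d ≤ 14: YES.
Slack = (n − k + 1) − d = 5.
The code is NOT MDS (slack = 5 > 0).
Description: the claimed parameters are [19, 6, 9]_11; such a code would be non-MDS.


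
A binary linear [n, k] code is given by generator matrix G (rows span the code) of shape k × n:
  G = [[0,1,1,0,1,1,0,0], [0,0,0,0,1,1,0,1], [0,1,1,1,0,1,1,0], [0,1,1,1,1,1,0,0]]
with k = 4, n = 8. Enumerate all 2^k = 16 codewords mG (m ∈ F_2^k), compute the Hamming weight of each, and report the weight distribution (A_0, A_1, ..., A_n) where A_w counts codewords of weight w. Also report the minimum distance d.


Weight distribution: A_0 = 1, A_1 = 1, A_2 = 1, A_3 = 4, A_4 = 5, A_5 = 3, A_6 = 1. Minimum distance d = 1.

Enumerate all 2^4 = 16 messages m ∈ F_2^4.
For each, compute codeword c = mG in F_2^8, then tally its weight.
  m = 0000 → c = 00000000, weight = 0.
  m = 1000 → c = 01101100, weight = 4.
  m = 0100 → c = 00001101, weight = 3.
  m = 1100 → c = 01100001, weight = 3.
  m = 0010 → c = 01110110, weight = 5.
  m = 1010 → c = 00011010, weight = 3.
  m = 0110 → c = 01111011, weight = 6.
  m = 1110 → c = 00010111, weight = 4.
  m = 0001 → c = 01111100, weight = 5.
  m = 1001 → c = 00010000, weight = 1.
  m = 0101 → c = 01110001, weight = 4.
  m = 1101 → c = 00011101, weight = 4.
  m = 0011 → c = 00001010, weight = 2.
  m = 1011 → c = 01100110, weight = 4.
  m = 0111 → c = 00000111, weight = 3.
  m = 1111 → c = 01101011, weight = 5.
Tally weights:
  weight 0: 1 codewords.
  weight 1: 1 codewords.
  weight 2: 1 codewords.
  weight 3: 4 codewords.
  weight 4: 5 codewords.
  weight 5: 3 codewords.
  weight 6: 1 codewords.
Minimum distance d = smallest w > 0 with A_w > 0 = 1.
Sanity: Σ A_w = 16 = 2^4 = 16 ✓.


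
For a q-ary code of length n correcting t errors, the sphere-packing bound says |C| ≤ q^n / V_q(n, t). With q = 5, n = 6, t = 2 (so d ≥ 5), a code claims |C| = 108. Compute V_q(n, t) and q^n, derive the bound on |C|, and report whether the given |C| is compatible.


V_q(n, t) = 265, q^n = 15625, Hamming bound = 58, |C| = 108 > bound (violated).

Step 1: Compute V_q(n, t) = Σ_{j=0}^2 C(n, j) (q−1)^j.
  j = 0: C(6,0)·(4)^0 = 1·1 = 1.
  j = 1: C(6,1)·(4)^1 = 6·4 = 24.
  j = 2: C(6,2)·(4)^2 = 15·16 = 240.
  V_q(n, t) = 1 + 24 + 240 = 265.
Step 2: q^n = 5^6 = 15625.
Step 3: Hamming bound ⌊q^n / V_q(n,t)⌋ = ⌊15625/265⌋ = 58.
Step 4: Compare |C| = 108 to 58: violated.
The claimed |C| lies above the Hamming bound, so no 5-ary code of length 6 with d ≥ 5 can have 108 codewords.
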